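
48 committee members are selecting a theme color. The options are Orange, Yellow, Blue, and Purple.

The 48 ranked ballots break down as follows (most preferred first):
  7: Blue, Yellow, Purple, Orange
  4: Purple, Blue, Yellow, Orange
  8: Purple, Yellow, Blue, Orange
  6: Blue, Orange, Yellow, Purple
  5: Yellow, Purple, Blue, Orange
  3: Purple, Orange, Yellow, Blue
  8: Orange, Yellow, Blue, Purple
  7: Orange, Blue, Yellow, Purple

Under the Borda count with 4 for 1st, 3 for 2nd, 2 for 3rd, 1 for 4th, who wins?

Blue

Orange: 7×1 + 4×1 + 8×1 + 6×3 + 5×1 + 3×3 + 8×4 + 7×4 = 111
Yellow: 7×3 + 4×2 + 8×3 + 6×2 + 5×4 + 3×2 + 8×3 + 7×2 = 129
Blue: 7×4 + 4×3 + 8×2 + 6×4 + 5×2 + 3×1 + 8×2 + 7×3 = 130
Purple: 7×2 + 4×4 + 8×4 + 6×1 + 5×3 + 3×4 + 8×1 + 7×1 = 110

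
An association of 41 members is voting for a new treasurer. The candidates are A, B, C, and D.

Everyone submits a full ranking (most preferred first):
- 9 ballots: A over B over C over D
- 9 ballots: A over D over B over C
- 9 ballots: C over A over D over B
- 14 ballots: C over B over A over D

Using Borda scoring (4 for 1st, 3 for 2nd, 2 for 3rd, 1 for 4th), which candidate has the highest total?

A: 9×4 + 9×4 + 9×3 + 14×2 = 127
B: 9×3 + 9×2 + 9×1 + 14×3 = 96
C: 9×2 + 9×1 + 9×4 + 14×4 = 119
D: 9×1 + 9×3 + 9×2 + 14×1 = 68

A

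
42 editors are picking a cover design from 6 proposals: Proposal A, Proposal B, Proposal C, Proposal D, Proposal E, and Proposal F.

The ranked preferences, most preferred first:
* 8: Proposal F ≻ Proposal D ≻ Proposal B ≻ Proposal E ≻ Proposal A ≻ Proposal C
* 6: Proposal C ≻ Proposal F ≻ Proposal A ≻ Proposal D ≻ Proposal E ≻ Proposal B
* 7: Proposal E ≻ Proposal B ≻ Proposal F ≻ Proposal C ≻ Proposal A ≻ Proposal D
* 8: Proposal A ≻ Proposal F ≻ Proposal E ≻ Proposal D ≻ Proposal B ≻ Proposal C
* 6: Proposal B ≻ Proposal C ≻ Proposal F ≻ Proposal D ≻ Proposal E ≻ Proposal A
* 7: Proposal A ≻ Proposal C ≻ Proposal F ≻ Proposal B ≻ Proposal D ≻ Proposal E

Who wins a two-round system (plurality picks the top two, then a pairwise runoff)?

Round 1 first-place votes: Proposal A 15, Proposal B 6, Proposal C 6, Proposal D 0, Proposal E 7, Proposal F 8. Proposal A and Proposal F advance.
Runoff: Proposal A is ranked above Proposal F on 15 ballots, Proposal F above Proposal A on 27.

Proposal F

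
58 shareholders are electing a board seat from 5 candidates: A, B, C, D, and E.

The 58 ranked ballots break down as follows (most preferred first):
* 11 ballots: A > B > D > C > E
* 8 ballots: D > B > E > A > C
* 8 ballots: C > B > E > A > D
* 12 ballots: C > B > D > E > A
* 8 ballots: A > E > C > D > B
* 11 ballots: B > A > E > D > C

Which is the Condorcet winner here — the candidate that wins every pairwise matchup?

B

B vs A: 39–19
B vs C: 30–28
B vs D: 42–16
B vs E: 50–8
B beats every other candidate.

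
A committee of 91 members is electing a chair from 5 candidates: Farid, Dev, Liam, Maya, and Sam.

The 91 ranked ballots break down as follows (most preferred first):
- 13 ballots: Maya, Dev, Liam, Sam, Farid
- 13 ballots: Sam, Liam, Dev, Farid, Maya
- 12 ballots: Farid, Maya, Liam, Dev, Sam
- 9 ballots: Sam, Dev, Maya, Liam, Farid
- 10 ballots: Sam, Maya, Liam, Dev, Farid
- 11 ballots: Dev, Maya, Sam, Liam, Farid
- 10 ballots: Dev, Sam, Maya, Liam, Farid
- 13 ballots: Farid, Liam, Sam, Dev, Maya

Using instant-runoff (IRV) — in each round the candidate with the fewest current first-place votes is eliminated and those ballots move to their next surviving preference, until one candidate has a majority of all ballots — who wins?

Round 1: Farid 25, Dev 21, Liam 0, Maya 13, Sam 32. Liam eliminated.
Round 2: Farid 25, Dev 21, Maya 13, Sam 32. Maya eliminated.
Round 3: Farid 25, Dev 34, Sam 32. Farid eliminated.
Round 4: Dev 46, Sam 45. Dev has a majority (≥46).

Dev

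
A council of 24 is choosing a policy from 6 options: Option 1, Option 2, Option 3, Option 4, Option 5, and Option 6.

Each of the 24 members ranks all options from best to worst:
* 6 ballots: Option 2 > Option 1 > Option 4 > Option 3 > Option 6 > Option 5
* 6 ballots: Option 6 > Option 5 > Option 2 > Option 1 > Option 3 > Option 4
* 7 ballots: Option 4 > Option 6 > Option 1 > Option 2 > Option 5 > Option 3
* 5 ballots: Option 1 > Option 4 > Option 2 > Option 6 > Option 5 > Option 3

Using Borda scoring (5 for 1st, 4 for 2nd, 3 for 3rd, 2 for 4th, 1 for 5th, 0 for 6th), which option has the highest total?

Option 1

Option 1: 6×4 + 6×2 + 7×3 + 5×5 = 82
Option 2: 6×5 + 6×3 + 7×2 + 5×3 = 77
Option 3: 6×2 + 6×1 + 7×0 + 5×0 = 18
Option 4: 6×3 + 6×0 + 7×5 + 5×4 = 73
Option 5: 6×0 + 6×4 + 7×1 + 5×1 = 36
Option 6: 6×1 + 6×5 + 7×4 + 5×2 = 74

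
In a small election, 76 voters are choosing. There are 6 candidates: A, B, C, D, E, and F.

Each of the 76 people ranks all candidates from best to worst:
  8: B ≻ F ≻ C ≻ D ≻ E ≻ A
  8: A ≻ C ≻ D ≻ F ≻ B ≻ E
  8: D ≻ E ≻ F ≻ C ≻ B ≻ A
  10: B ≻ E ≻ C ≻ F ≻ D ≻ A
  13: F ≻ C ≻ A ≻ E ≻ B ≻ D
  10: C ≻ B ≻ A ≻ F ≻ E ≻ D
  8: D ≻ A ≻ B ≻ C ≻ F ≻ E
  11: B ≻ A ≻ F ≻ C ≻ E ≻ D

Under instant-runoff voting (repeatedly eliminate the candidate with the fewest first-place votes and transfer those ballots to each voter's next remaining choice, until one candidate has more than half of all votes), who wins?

C

Round 1: A 8, B 29, C 10, D 16, E 0, F 13. E eliminated.
Round 2: A 8, B 29, C 10, D 16, F 13. A eliminated.
Round 3: B 29, C 18, D 16, F 13. F eliminated.
Round 4: B 29, C 31, D 16. D eliminated.
Round 5: B 37, C 39. C has a majority (≥39).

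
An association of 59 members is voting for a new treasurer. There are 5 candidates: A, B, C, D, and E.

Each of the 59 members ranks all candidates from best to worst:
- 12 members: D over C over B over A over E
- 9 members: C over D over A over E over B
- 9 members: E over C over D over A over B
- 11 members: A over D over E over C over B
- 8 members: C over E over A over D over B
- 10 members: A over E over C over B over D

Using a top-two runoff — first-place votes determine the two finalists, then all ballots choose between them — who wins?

C

Round 1 first-place votes: A 21, B 0, C 17, D 12, E 9. A and C advance.
Runoff: A is ranked above C on 21 ballots, C above A on 38.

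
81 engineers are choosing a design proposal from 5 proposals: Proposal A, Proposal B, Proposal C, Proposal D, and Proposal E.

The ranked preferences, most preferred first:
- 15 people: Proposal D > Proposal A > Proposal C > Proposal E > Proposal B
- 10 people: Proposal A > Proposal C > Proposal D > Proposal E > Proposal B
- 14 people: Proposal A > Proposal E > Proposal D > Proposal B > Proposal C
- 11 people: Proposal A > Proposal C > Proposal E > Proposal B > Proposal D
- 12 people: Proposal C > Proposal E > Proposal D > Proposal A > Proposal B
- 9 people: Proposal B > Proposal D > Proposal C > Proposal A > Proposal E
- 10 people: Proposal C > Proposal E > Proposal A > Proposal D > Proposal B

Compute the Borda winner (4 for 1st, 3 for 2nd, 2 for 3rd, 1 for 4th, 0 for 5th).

Proposal A: 15×3 + 10×4 + 14×4 + 11×4 + 12×1 + 9×1 + 10×2 = 226
Proposal B: 15×0 + 10×0 + 14×1 + 11×1 + 12×0 + 9×4 + 10×0 = 61
Proposal C: 15×2 + 10×3 + 14×0 + 11×3 + 12×4 + 9×2 + 10×4 = 199
Proposal D: 15×4 + 10×2 + 14×2 + 11×0 + 12×2 + 9×3 + 10×1 = 169
Proposal E: 15×1 + 10×1 + 14×3 + 11×2 + 12×3 + 9×0 + 10×3 = 155

Proposal A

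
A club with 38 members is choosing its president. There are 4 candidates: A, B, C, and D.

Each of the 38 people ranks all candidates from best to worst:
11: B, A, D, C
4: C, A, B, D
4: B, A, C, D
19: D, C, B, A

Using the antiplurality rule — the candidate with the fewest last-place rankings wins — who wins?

B

Last-place votes: A 19, B 0, C 11, D 8.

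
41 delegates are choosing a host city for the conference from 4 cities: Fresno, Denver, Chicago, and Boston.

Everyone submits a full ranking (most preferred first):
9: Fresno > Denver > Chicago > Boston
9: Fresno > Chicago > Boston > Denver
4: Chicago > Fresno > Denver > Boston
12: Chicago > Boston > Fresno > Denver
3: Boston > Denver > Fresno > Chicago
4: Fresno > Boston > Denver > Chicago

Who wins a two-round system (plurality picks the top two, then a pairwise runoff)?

Fresno

Round 1 first-place votes: Fresno 22, Denver 0, Chicago 16, Boston 3. Fresno and Chicago advance.
Runoff: Fresno is ranked above Chicago on 25 ballots, Chicago above Fresno on 16.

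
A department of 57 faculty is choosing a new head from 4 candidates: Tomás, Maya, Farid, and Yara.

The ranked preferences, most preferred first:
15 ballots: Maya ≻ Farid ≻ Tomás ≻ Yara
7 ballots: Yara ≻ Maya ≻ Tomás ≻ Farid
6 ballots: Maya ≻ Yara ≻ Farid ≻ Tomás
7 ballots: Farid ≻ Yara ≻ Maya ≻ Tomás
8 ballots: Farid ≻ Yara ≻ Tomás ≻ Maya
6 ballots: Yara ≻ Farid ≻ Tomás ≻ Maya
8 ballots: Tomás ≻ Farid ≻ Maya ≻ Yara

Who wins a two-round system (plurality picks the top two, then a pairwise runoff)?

Round 1 first-place votes: Tomás 8, Maya 21, Farid 15, Yara 13. Maya and Farid advance.
Runoff: Maya is ranked above Farid on 28 ballots, Farid above Maya on 29.

Farid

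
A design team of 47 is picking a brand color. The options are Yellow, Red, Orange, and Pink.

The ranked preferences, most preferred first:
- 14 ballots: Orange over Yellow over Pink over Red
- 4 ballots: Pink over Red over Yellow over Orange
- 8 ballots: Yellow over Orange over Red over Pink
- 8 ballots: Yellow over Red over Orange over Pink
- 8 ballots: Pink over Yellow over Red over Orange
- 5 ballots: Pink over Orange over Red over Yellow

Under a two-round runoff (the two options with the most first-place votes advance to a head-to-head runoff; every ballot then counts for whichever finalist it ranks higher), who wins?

Round 1 first-place votes: Yellow 16, Red 0, Orange 14, Pink 17. Pink and Yellow advance.
Runoff: Pink is ranked above Yellow on 17 ballots, Yellow above Pink on 30.

Yellow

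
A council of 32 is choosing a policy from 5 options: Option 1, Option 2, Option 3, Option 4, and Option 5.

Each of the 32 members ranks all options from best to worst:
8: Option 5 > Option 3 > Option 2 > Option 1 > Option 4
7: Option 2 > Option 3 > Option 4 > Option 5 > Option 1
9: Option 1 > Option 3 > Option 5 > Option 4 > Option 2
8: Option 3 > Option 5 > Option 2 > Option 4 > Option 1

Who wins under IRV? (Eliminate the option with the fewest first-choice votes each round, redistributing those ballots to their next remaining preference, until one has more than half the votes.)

Round 1: Option 1 9, Option 2 7, Option 3 8, Option 4 0, Option 5 8. Option 4 eliminated.
Round 2: Option 1 9, Option 2 7, Option 3 8, Option 5 8. Option 2 eliminated.
Round 3: Option 1 9, Option 3 15, Option 5 8. Option 5 eliminated.
Round 4: Option 1 9, Option 3 23. Option 3 has a majority (≥17).

Option 3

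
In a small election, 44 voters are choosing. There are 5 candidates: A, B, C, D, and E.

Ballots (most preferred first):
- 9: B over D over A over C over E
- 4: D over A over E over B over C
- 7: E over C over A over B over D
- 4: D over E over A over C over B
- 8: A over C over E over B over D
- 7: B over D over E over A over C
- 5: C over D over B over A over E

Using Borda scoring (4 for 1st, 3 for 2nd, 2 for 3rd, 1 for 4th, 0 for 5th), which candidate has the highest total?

A: 9×2 + 4×3 + 7×2 + 4×2 + 8×4 + 7×1 + 5×1 = 96
B: 9×4 + 4×1 + 7×1 + 4×0 + 8×1 + 7×4 + 5×2 = 93
C: 9×1 + 4×0 + 7×3 + 4×1 + 8×3 + 7×0 + 5×4 = 78
D: 9×3 + 4×4 + 7×0 + 4×4 + 8×0 + 7×3 + 5×3 = 95
E: 9×0 + 4×2 + 7×4 + 4×3 + 8×2 + 7×2 + 5×0 = 78

A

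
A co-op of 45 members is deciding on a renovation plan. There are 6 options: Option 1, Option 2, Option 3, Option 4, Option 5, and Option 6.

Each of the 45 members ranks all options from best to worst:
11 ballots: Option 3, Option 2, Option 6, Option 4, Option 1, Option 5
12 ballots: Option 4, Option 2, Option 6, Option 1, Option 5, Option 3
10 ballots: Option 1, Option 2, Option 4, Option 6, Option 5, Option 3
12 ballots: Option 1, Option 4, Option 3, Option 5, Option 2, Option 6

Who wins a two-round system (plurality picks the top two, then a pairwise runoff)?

Option 4

Round 1 first-place votes: Option 1 22, Option 2 0, Option 3 11, Option 4 12, Option 5 0, Option 6 0. Option 1 and Option 4 advance.
Runoff: Option 1 is ranked above Option 4 on 22 ballots, Option 4 above Option 1 on 23.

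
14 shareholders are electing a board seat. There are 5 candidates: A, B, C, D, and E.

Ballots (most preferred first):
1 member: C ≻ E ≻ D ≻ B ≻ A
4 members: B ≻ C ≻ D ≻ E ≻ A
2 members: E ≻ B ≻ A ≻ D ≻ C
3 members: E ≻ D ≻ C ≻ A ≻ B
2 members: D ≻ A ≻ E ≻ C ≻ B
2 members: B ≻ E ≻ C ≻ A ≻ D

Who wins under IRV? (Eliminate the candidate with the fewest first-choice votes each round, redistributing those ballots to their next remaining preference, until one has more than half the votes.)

Round 1: A 0, B 6, C 1, D 2, E 5. A eliminated.
Round 2: B 6, C 1, D 2, E 5. C eliminated.
Round 3: B 6, D 2, E 6. D eliminated.
Round 4: B 6, E 8. E has a majority (≥8).

E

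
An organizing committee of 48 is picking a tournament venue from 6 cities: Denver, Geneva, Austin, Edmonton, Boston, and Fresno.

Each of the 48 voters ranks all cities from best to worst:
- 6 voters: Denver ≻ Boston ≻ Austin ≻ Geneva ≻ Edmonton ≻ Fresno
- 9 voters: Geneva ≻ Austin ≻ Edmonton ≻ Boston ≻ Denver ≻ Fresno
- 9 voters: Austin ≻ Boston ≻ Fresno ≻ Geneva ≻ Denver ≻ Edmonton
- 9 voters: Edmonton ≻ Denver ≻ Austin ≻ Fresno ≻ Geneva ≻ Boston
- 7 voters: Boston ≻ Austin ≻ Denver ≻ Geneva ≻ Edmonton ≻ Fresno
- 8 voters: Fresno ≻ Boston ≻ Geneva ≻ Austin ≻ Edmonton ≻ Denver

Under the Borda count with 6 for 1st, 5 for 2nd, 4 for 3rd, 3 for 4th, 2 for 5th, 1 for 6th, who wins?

Denver: 6×6 + 9×2 + 9×2 + 9×5 + 7×4 + 8×1 = 153
Geneva: 6×3 + 9×6 + 9×3 + 9×2 + 7×3 + 8×4 = 170
Austin: 6×4 + 9×5 + 9×6 + 9×4 + 7×5 + 8×3 = 218
Edmonton: 6×2 + 9×4 + 9×1 + 9×6 + 7×2 + 8×2 = 141
Boston: 6×5 + 9×3 + 9×5 + 9×1 + 7×6 + 8×5 = 193
Fresno: 6×1 + 9×1 + 9×4 + 9×3 + 7×1 + 8×6 = 133

Austin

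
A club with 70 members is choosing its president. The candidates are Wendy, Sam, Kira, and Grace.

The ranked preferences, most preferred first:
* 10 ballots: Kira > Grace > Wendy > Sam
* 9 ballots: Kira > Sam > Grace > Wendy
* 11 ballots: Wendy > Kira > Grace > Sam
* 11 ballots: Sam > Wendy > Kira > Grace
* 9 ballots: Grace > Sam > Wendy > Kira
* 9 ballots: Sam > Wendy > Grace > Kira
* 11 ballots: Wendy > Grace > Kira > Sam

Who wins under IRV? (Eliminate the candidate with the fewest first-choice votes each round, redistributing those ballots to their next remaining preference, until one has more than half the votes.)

Round 1: Wendy 22, Sam 20, Kira 19, Grace 9. Grace eliminated.
Round 2: Wendy 22, Sam 29, Kira 19. Kira eliminated.
Round 3: Wendy 32, Sam 38. Sam has a majority (≥36).

Sam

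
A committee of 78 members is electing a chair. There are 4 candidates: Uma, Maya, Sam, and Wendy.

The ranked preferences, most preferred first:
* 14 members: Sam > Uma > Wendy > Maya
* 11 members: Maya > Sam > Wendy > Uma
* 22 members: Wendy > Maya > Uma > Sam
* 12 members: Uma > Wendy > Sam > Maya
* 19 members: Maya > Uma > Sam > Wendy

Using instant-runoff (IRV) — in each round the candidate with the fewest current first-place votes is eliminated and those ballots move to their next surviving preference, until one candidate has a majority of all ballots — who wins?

Wendy

Round 1: Uma 12, Maya 30, Sam 14, Wendy 22. Uma eliminated.
Round 2: Maya 30, Sam 14, Wendy 34. Sam eliminated.
Round 3: Maya 30, Wendy 48. Wendy has a majority (≥40).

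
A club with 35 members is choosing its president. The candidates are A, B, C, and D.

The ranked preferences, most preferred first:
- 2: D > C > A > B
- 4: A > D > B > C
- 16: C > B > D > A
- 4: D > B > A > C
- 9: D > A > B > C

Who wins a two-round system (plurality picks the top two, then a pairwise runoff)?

Round 1 first-place votes: A 4, B 0, C 16, D 15. C and D advance.
Runoff: C is ranked above D on 16 ballots, D above C on 19.

D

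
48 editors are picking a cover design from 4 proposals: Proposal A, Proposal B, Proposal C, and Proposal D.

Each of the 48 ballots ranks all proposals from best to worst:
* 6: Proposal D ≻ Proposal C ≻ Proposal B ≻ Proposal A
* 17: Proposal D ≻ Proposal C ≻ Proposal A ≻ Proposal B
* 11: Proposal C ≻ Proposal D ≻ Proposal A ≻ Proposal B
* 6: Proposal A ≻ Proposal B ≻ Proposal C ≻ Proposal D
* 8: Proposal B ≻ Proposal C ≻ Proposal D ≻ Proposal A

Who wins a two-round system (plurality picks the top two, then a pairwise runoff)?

Proposal C

Round 1 first-place votes: Proposal A 6, Proposal B 8, Proposal C 11, Proposal D 23. Proposal D and Proposal C advance.
Runoff: Proposal D is ranked above Proposal C on 23 ballots, Proposal C above Proposal D on 25.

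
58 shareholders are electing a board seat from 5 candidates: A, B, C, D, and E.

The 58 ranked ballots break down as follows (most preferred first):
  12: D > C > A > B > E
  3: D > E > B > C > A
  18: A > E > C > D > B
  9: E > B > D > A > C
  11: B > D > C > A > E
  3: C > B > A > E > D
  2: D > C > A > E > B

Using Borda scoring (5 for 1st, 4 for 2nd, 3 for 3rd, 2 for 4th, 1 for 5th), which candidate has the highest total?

A: 12×3 + 3×1 + 18×5 + 9×2 + 11×2 + 3×3 + 2×3 = 184
B: 12×2 + 3×3 + 18×1 + 9×4 + 11×5 + 3×4 + 2×1 = 156
C: 12×4 + 3×2 + 18×3 + 9×1 + 11×3 + 3×5 + 2×4 = 173
D: 12×5 + 3×5 + 18×2 + 9×3 + 11×4 + 3×1 + 2×5 = 195
E: 12×1 + 3×4 + 18×4 + 9×5 + 11×1 + 3×2 + 2×2 = 162

D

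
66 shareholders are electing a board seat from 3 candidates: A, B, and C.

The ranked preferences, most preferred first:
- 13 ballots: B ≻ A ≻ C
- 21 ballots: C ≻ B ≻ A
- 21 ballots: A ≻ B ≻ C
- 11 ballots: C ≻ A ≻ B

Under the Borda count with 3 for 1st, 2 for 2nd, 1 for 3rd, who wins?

A: 13×2 + 21×1 + 21×3 + 11×2 = 132
B: 13×3 + 21×2 + 21×2 + 11×1 = 134
C: 13×1 + 21×3 + 21×1 + 11×3 = 130

B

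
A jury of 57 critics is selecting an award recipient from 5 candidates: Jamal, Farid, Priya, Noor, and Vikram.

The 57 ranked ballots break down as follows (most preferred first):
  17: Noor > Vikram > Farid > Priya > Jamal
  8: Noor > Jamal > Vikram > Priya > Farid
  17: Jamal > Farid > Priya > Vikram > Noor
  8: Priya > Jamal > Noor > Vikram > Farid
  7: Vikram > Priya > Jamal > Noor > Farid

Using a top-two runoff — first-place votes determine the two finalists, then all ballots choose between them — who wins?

Round 1 first-place votes: Jamal 17, Farid 0, Priya 8, Noor 25, Vikram 7. Noor and Jamal advance.
Runoff: Noor is ranked above Jamal on 25 ballots, Jamal above Noor on 32.

Jamal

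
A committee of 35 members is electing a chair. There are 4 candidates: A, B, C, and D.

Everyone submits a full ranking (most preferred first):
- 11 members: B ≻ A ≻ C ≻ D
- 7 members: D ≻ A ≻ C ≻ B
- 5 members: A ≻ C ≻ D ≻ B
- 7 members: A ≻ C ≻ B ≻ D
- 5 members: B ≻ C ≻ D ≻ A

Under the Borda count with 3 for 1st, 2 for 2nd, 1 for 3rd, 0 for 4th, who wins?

A: 11×2 + 7×2 + 5×3 + 7×3 + 5×0 = 72
B: 11×3 + 7×0 + 5×0 + 7×1 + 5×3 = 55
C: 11×1 + 7×1 + 5×2 + 7×2 + 5×2 = 52
D: 11×0 + 7×3 + 5×1 + 7×0 + 5×1 = 31

A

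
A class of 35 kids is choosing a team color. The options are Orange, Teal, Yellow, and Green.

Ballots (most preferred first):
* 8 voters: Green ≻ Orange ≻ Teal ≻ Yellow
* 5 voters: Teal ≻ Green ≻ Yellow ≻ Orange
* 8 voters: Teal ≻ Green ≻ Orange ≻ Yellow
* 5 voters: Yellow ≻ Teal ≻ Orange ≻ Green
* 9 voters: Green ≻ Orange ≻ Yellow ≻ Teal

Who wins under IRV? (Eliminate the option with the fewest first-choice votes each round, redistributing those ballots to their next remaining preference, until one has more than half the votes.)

Round 1: Orange 0, Teal 13, Yellow 5, Green 17. Orange eliminated.
Round 2: Teal 13, Yellow 5, Green 17. Yellow eliminated.
Round 3: Teal 18, Green 17. Teal has a majority (≥18).

Teal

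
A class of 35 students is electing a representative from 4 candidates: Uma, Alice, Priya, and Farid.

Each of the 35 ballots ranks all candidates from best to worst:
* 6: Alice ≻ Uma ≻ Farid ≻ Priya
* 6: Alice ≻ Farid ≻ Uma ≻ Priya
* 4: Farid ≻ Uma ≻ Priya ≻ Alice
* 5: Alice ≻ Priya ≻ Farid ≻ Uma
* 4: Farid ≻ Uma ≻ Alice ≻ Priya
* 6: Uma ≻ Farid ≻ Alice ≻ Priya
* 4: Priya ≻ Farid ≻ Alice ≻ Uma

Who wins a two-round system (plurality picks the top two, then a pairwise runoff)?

Round 1 first-place votes: Uma 6, Alice 17, Priya 4, Farid 8. Alice and Farid advance.
Runoff: Alice is ranked above Farid on 17 ballots, Farid above Alice on 18.

Farid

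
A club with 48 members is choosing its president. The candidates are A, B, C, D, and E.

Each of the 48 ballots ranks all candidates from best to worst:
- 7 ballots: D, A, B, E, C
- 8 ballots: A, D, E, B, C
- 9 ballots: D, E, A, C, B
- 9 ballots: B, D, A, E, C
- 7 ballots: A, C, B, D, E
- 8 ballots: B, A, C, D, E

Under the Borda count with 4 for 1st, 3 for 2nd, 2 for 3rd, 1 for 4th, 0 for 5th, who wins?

A: 7×3 + 8×4 + 9×2 + 9×2 + 7×4 + 8×3 = 141
B: 7×2 + 8×1 + 9×0 + 9×4 + 7×2 + 8×4 = 104
C: 7×0 + 8×0 + 9×1 + 9×0 + 7×3 + 8×2 = 46
D: 7×4 + 8×3 + 9×4 + 9×3 + 7×1 + 8×1 = 130
E: 7×1 + 8×2 + 9×3 + 9×1 + 7×0 + 8×0 = 59

A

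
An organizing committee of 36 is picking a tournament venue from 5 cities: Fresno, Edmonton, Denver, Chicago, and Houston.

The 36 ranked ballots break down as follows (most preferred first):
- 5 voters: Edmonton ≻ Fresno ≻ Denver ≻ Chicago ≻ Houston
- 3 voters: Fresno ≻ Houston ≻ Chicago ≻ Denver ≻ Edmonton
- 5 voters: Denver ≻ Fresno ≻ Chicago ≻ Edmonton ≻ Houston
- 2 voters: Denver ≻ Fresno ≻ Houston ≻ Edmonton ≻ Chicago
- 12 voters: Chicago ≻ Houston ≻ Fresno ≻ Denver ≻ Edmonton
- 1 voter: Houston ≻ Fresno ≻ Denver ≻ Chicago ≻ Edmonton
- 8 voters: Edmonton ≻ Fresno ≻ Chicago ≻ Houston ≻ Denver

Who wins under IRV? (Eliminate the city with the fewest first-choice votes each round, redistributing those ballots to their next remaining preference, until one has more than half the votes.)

Chicago

Round 1: Fresno 3, Edmonton 13, Denver 7, Chicago 12, Houston 1. Houston eliminated.
Round 2: Fresno 4, Edmonton 13, Denver 7, Chicago 12. Fresno eliminated.
Round 3: Edmonton 13, Denver 8, Chicago 15. Denver eliminated.
Round 4: Edmonton 15, Chicago 21. Chicago has a majority (≥19).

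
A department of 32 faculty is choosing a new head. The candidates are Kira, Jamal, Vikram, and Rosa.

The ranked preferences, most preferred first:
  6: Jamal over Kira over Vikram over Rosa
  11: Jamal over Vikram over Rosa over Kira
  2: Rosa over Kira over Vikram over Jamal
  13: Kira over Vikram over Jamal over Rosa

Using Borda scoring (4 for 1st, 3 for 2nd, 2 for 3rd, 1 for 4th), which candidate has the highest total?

Kira: 6×3 + 11×1 + 2×3 + 13×4 = 87
Jamal: 6×4 + 11×4 + 2×1 + 13×2 = 96
Vikram: 6×2 + 11×3 + 2×2 + 13×3 = 88
Rosa: 6×1 + 11×2 + 2×4 + 13×1 = 49

Jamal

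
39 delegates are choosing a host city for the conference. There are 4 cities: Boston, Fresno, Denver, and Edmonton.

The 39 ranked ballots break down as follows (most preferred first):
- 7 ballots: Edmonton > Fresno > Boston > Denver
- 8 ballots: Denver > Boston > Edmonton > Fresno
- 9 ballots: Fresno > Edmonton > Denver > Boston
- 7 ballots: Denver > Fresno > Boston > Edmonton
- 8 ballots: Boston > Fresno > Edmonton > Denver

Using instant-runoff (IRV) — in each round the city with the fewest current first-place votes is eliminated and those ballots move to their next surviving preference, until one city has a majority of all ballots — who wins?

Round 1: Boston 8, Fresno 9, Denver 15, Edmonton 7. Edmonton eliminated.
Round 2: Boston 8, Fresno 16, Denver 15. Boston eliminated.
Round 3: Fresno 24, Denver 15. Fresno has a majority (≥20).

Fresno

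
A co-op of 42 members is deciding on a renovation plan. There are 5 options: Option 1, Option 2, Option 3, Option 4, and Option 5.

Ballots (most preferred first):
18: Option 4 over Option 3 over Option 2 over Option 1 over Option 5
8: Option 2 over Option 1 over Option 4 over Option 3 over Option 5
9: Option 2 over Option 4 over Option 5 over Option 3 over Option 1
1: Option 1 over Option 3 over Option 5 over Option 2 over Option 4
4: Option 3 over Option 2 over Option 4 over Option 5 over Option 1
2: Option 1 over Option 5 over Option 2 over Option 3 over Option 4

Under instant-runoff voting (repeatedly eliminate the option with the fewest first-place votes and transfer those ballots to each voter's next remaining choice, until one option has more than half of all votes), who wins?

Round 1: Option 1 3, Option 2 17, Option 3 4, Option 4 18, Option 5 0. Option 5 eliminated.
Round 2: Option 1 3, Option 2 17, Option 3 4, Option 4 18. Option 1 eliminated.
Round 3: Option 2 19, Option 3 5, Option 4 18. Option 3 eliminated.
Round 4: Option 2 24, Option 4 18. Option 2 has a majority (≥22).

Option 2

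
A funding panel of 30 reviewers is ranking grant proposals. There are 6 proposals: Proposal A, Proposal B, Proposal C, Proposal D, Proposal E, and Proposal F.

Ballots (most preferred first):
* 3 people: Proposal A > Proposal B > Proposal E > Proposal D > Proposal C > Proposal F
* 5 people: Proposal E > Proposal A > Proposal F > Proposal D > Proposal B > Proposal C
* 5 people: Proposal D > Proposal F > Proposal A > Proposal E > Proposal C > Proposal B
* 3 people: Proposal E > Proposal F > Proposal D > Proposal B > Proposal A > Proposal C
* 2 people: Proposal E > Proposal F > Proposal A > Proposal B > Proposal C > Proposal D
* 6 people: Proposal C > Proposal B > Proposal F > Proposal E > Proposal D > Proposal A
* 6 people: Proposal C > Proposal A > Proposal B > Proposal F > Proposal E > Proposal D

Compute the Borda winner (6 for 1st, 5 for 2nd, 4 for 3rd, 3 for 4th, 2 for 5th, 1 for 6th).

Proposal E

Proposal A: 3×6 + 5×5 + 5×4 + 3×2 + 2×4 + 6×1 + 6×5 = 113
Proposal B: 3×5 + 5×2 + 5×1 + 3×3 + 2×3 + 6×5 + 6×4 = 99
Proposal C: 3×2 + 5×1 + 5×2 + 3×1 + 2×2 + 6×6 + 6×6 = 100
Proposal D: 3×3 + 5×3 + 5×6 + 3×4 + 2×1 + 6×2 + 6×1 = 86
Proposal E: 3×4 + 5×6 + 5×3 + 3×6 + 2×6 + 6×3 + 6×2 = 117
Proposal F: 3×1 + 5×4 + 5×5 + 3×5 + 2×5 + 6×4 + 6×3 = 115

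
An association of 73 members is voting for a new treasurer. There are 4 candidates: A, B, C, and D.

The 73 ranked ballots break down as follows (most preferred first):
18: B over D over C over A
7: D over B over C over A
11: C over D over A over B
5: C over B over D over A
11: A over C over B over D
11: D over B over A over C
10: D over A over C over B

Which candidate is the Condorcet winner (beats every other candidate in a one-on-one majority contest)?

D vs A: 62–11
D vs B: 39–34
D vs C: 46–27
D beats every other candidate.

D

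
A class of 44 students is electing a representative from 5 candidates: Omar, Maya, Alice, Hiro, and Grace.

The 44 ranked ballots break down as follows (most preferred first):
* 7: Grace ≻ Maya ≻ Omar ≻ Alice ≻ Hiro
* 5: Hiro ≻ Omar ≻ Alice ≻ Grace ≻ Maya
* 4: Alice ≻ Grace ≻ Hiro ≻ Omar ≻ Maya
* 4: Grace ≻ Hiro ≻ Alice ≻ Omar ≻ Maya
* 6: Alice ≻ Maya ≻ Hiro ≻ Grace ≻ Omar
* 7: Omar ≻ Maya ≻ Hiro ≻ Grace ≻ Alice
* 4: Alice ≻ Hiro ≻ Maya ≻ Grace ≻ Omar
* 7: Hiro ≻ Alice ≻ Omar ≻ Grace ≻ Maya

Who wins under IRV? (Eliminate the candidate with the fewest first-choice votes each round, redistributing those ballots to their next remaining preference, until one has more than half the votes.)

Round 1: Omar 7, Maya 0, Alice 14, Hiro 12, Grace 11. Maya eliminated.
Round 2: Omar 7, Alice 14, Hiro 12, Grace 11. Omar eliminated.
Round 3: Alice 14, Hiro 19, Grace 11. Grace eliminated.
Round 4: Alice 21, Hiro 23. Hiro has a majority (≥23).

Hiro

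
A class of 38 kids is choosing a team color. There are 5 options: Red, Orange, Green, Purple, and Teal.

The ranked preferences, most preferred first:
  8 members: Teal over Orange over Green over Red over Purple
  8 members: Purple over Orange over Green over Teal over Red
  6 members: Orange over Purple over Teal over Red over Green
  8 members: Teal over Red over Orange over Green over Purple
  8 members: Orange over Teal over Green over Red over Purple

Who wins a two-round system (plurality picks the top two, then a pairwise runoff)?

Round 1 first-place votes: Red 0, Orange 14, Green 0, Purple 8, Teal 16. Teal and Orange advance.
Runoff: Teal is ranked above Orange on 16 ballots, Orange above Teal on 22.

Orange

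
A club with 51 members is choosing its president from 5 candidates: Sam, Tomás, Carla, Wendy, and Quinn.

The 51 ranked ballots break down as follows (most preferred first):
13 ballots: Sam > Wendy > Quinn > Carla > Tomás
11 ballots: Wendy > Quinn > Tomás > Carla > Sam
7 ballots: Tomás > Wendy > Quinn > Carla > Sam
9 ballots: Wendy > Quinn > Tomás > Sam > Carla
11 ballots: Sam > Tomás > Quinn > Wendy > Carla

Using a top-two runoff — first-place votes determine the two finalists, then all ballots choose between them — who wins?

Round 1 first-place votes: Sam 24, Tomás 7, Carla 0, Wendy 20, Quinn 0. Sam and Wendy advance.
Runoff: Sam is ranked above Wendy on 24 ballots, Wendy above Sam on 27.

Wendy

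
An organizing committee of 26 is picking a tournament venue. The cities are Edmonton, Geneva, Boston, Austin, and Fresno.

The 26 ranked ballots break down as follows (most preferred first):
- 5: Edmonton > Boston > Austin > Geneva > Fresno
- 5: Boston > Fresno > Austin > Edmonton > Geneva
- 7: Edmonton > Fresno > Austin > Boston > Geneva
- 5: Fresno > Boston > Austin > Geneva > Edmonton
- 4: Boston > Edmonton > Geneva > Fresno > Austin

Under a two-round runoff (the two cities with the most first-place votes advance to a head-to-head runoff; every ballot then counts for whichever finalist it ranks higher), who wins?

Round 1 first-place votes: Edmonton 12, Geneva 0, Boston 9, Austin 0, Fresno 5. Edmonton and Boston advance.
Runoff: Edmonton is ranked above Boston on 12 ballots, Boston above Edmonton on 14.

Boston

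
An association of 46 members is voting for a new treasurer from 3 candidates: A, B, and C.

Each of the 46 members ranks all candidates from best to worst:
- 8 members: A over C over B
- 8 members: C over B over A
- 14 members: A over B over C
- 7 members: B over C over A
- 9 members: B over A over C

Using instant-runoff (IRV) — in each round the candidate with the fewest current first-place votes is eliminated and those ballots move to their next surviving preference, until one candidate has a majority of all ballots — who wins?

Round 1: A 22, B 16, C 8. C eliminated.
Round 2: A 22, B 24. B has a majority (≥24).

B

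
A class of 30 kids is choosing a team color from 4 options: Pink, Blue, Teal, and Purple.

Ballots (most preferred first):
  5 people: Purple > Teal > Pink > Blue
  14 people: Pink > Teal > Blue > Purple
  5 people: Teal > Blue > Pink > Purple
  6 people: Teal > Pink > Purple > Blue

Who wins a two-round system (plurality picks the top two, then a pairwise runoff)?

Teal

Round 1 first-place votes: Pink 14, Blue 0, Teal 11, Purple 5. Pink and Teal advance.
Runoff: Pink is ranked above Teal on 14 ballots, Teal above Pink on 16.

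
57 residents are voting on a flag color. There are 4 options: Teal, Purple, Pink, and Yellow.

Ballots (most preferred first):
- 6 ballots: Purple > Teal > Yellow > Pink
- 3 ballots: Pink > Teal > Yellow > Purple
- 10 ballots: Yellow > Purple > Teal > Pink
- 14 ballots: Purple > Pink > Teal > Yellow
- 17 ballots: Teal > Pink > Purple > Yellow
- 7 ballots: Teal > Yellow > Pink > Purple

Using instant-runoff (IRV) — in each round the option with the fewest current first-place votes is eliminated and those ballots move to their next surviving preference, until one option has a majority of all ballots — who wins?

Purple

Round 1: Teal 24, Purple 20, Pink 3, Yellow 10. Pink eliminated.
Round 2: Teal 27, Purple 20, Yellow 10. Yellow eliminated.
Round 3: Teal 27, Purple 30. Purple has a majority (≥29).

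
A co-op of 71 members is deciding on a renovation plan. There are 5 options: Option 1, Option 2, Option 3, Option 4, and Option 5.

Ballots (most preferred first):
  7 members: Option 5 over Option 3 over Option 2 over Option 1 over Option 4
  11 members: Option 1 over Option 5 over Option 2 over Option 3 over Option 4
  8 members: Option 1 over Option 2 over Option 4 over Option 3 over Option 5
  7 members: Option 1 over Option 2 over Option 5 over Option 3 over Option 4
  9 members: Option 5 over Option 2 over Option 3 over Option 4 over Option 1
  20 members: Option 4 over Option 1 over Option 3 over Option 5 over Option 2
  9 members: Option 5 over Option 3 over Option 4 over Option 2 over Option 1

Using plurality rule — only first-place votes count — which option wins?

Option 1

First-place votes: Option 1 26, Option 2 0, Option 3 0, Option 4 20, Option 5 25.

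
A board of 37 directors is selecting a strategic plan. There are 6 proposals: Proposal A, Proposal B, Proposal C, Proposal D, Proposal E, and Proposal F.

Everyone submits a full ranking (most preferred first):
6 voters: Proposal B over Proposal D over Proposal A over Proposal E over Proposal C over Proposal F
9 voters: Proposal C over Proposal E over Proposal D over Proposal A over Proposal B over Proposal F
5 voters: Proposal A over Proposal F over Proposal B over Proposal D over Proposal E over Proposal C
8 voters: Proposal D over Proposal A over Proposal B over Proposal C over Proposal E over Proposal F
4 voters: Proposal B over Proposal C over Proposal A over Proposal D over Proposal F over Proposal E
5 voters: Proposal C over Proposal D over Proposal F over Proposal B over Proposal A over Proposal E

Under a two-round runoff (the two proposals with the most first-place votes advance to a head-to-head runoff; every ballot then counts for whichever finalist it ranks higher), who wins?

Round 1 first-place votes: Proposal A 5, Proposal B 10, Proposal C 14, Proposal D 8, Proposal E 0, Proposal F 0. Proposal C and Proposal B advance.
Runoff: Proposal C is ranked above Proposal B on 14 ballots, Proposal B above Proposal C on 23.

Proposal B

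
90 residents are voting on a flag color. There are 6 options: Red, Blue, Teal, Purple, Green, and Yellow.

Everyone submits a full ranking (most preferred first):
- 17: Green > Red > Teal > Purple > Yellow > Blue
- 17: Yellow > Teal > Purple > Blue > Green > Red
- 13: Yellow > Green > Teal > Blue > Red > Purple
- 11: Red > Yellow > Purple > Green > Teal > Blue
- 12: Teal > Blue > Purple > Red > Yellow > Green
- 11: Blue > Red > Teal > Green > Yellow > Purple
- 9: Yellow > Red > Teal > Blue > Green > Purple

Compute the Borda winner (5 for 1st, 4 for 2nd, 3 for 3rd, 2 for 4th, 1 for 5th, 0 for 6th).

Red: 17×4 + 17×0 + 13×1 + 11×5 + 12×2 + 11×4 + 9×4 = 240
Blue: 17×0 + 17×2 + 13×2 + 11×0 + 12×4 + 11×5 + 9×2 = 181
Teal: 17×3 + 17×4 + 13×3 + 11×1 + 12×5 + 11×3 + 9×3 = 289
Purple: 17×2 + 17×3 + 13×0 + 11×3 + 12×3 + 11×0 + 9×0 = 154
Green: 17×5 + 17×1 + 13×4 + 11×2 + 12×0 + 11×2 + 9×1 = 207
Yellow: 17×1 + 17×5 + 13×5 + 11×4 + 12×1 + 11×1 + 9×5 = 279

Teal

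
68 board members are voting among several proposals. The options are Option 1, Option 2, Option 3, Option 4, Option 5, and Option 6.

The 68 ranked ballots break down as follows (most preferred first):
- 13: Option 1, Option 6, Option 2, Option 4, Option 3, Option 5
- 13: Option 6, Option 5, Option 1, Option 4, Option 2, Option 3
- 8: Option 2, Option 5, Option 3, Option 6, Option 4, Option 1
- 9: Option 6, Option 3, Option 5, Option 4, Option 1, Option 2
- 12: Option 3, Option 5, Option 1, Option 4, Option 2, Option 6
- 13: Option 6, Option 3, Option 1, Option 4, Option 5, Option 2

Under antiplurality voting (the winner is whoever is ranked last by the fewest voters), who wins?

Last-place votes: Option 1 8, Option 2 22, Option 3 13, Option 4 0, Option 5 13, Option 6 12.

Option 4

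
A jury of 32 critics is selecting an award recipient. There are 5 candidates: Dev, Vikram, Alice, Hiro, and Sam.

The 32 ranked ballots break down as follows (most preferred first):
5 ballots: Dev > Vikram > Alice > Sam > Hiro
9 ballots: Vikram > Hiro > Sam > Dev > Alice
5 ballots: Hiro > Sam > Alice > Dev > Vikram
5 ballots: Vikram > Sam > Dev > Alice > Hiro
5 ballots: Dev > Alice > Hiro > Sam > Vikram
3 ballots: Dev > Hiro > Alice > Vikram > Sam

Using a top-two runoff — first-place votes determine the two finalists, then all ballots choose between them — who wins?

Round 1 first-place votes: Dev 13, Vikram 14, Alice 0, Hiro 5, Sam 0. Vikram and Dev advance.
Runoff: Vikram is ranked above Dev on 14 ballots, Dev above Vikram on 18.

Dev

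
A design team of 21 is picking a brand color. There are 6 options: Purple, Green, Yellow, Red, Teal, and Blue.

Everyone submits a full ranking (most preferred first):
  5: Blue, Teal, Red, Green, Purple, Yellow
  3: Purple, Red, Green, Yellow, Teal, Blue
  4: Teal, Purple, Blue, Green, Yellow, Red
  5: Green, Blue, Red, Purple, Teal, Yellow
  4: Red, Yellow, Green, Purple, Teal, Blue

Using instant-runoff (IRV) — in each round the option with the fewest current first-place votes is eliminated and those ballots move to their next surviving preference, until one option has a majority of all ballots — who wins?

Round 1: Purple 3, Green 5, Yellow 0, Red 4, Teal 4, Blue 5. Yellow eliminated.
Round 2: Purple 3, Green 5, Red 4, Teal 4, Blue 5. Purple eliminated.
Round 3: Green 5, Red 7, Teal 4, Blue 5. Teal eliminated.
Round 4: Green 5, Red 7, Blue 9. Green eliminated.
Round 5: Red 7, Blue 14. Blue has a majority (≥11).

Blue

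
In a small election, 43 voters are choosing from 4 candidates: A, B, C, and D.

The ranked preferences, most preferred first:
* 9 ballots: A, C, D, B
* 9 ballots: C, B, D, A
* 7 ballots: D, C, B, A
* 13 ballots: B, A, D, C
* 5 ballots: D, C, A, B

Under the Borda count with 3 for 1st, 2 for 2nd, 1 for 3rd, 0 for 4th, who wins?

A: 9×3 + 9×0 + 7×0 + 13×2 + 5×1 = 58
B: 9×0 + 9×2 + 7×1 + 13×3 + 5×0 = 64
C: 9×2 + 9×3 + 7×2 + 13×0 + 5×2 = 69
D: 9×1 + 9×1 + 7×3 + 13×1 + 5×3 = 67

C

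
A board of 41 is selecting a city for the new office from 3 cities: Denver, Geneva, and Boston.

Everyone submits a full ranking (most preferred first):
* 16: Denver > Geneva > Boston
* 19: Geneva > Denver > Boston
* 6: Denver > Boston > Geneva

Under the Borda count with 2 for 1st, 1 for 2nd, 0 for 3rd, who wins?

Denver

Denver: 16×2 + 19×1 + 6×2 = 63
Geneva: 16×1 + 19×2 + 6×0 = 54
Boston: 16×0 + 19×0 + 6×1 = 6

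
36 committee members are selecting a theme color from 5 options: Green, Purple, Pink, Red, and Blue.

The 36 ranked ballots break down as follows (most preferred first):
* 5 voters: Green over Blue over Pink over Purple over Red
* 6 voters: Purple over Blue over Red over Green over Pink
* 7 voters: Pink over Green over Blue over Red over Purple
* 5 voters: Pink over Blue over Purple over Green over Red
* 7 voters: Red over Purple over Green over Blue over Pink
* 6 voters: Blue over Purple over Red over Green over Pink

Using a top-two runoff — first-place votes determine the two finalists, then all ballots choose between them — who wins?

Round 1 first-place votes: Green 5, Purple 6, Pink 12, Red 7, Blue 6. Pink and Red advance.
Runoff: Pink is ranked above Red on 17 ballots, Red above Pink on 19.

Red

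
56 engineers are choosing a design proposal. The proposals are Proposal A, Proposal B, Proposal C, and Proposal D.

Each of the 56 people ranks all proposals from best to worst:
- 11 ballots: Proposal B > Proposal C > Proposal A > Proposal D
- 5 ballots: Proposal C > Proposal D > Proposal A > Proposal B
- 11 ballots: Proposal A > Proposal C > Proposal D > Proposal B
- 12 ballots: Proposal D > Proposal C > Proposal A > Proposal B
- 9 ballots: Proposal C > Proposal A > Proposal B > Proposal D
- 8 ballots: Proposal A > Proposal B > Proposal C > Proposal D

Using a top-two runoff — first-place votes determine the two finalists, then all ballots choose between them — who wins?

Round 1 first-place votes: Proposal A 19, Proposal B 11, Proposal C 14, Proposal D 12. Proposal A and Proposal C advance.
Runoff: Proposal A is ranked above Proposal C on 19 ballots, Proposal C above Proposal A on 37.

Proposal C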